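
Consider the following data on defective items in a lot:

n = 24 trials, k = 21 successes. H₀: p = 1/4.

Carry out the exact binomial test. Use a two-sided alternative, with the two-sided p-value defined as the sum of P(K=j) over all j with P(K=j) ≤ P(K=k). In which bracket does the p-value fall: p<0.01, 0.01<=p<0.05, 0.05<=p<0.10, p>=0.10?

Exact binomial: n=24, k=21, p₀=1/4=0.2500
P(X=j) = C(n,j)·p₀^j·(1−p₀)^(n−j); p = Σ P(X=j) over j with P(X=j) ≤ P(X=21)
p-value (two-sided) = 0.00000
→ bracket: p<0.01

p-value bracket: p<0.01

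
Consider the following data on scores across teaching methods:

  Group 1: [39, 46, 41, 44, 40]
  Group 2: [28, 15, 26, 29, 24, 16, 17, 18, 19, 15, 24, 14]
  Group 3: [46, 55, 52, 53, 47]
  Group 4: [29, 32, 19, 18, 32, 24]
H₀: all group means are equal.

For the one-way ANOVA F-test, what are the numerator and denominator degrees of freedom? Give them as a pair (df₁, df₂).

k = 4 groups, N = 28 total
df = (k−1, N−k) = (4−1, 28−4) = (3, 24)

degrees of freedom = [3, 24]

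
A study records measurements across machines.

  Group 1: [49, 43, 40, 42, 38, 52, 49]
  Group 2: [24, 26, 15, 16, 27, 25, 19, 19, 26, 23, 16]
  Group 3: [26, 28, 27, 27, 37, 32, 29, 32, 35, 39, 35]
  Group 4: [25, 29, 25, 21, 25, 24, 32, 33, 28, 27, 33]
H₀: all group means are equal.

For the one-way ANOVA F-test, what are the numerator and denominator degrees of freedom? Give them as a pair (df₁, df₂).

k = 4 groups, N = 40 total
df = (k−1, N−k) = (4−1, 40−4) = (3, 36)

degrees of freedom = [3, 36]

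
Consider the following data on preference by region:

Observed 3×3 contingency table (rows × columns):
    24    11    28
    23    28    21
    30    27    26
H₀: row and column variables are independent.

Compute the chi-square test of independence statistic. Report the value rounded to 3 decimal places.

test statistic = 8.356

Row totals [63, 72, 83], col totals [77, 66, 75], n=218
χ² = (24−22.25)²/22.25 + (11−19.07)²/19.07 + (28−21.67)²/21.67 + (23−25.43)²/25.43 + (28−21.80)²/21.80 + (21−24.77)²/24.77 + (30−29.32)²/29.32 + (27−25.13)²/25.13 + (26−28.56)²/28.56 = 8.3556
df = 4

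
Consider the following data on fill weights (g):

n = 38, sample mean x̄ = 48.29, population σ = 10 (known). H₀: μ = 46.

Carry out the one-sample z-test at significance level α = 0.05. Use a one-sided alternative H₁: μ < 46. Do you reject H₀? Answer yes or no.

SE = σ/√n = 10/√38 = 1.6222
z = (x̄−μ₀)/SE = (48.29−46)/1.6222 = 1.4117
p-value (one-sided, H₁ less) = 0.92097
At α=0.05: p ≥ α → fail to reject H₀

reject H₀: no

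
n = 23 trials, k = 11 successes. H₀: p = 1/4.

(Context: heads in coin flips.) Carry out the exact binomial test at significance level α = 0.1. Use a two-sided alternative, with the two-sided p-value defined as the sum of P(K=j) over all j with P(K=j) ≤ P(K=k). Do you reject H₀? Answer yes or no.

reject H₀: yes

Exact binomial: n=23, k=11, p₀=1/4=0.2500
P(X=j) = C(n,j)·p₀^j·(1−p₀)^(n−j); p = Σ P(X=j) over j with P(X=j) ≤ P(X=11)
p-value (two-sided) = 0.01620
At α=0.1: p < α → reject H₀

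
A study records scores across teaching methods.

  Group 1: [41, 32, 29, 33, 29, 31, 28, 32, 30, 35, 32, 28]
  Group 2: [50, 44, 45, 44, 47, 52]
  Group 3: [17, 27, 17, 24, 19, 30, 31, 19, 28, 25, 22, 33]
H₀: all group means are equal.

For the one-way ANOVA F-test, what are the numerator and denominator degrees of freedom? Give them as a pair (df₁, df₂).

degrees of freedom = [2, 27]

k = 3 groups, N = 30 total
df = (k−1, N−k) = (3−1, 30−3) = (2, 27)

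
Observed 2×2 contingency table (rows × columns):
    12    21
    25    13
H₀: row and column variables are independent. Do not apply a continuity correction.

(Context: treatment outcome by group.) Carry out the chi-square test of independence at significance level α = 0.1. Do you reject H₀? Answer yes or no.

Row totals [33, 38], col totals [37, 34], n=71
χ² = (12−17.20)²/17.20 + (21−15.80)²/15.80 + (25−19.80)²/19.80 + (13−18.20)²/18.20 = 6.1282
df = 1
p-value (upper-tail) = 0.01330
At α=0.1: p < α → reject H₀

reject H₀: yes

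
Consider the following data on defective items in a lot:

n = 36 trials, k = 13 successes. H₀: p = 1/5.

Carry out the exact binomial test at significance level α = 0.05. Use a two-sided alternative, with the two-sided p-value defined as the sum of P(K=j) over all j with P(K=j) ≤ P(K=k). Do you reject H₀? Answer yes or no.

reject H₀: yes

Exact binomial: n=36, k=13, p₀=1/5=0.2000
P(X=j) = C(n,j)·p₀^j·(1−p₀)^(n−j); p = Σ P(X=j) over j with P(X=j) ≤ P(X=13)
p-value (two-sided) = 0.02146
At α=0.05: p < α → reject H₀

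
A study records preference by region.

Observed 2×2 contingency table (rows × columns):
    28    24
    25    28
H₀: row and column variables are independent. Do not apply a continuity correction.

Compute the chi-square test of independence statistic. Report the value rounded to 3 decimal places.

Row totals [52, 53], col totals [53, 52], n=105
χ² = (28−26.25)²/26.25 + (24−25.75)²/25.75 + (25−26.75)²/26.75 + (28−26.25)²/26.25 = 0.4680
df = 1

test statistic = 0.468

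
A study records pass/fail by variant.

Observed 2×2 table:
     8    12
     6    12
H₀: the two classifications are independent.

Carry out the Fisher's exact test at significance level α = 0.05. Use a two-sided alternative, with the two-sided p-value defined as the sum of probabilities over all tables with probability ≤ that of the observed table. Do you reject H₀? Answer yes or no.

reject H₀: no

Margins: r₁=20, r₂=18, c₁=14, c₂=24, n=38
p_obs = C(20,8)·C(18,6)/C(38,14); sum pmf over tables with pmf ≤ p_obs
p-value (two-sided) = 0.74487
At α=0.05: p ≥ α → fail to reject H₀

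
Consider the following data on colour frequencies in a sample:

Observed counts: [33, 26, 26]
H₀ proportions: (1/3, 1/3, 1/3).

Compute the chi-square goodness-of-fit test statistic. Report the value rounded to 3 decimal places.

n = 85; E_i = n·p_i = [28.33, 28.33, 28.33]
χ² = (33−28.33)²/28.33 + (26−28.33)²/28.33 + (26−28.33)²/28.33 = 1.1529
df = 2

test statistic = 1.153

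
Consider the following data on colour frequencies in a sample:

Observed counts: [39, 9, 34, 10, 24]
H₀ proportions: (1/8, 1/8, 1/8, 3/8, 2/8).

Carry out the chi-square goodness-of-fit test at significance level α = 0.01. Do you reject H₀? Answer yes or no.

n = 116; E_i = n·p_i = [14.50, 14.50, 14.50, 43.50, 29.00]
χ² = (39−14.50)²/14.50 + (9−14.50)²/14.50 + (34−14.50)²/14.50 + (10−43.50)²/43.50 + (24−29.00)²/29.00 = 96.3678
df = 4
p-value (upper-tail) = 0.00000
At α=0.01: p < α → reject H₀

reject H₀: yes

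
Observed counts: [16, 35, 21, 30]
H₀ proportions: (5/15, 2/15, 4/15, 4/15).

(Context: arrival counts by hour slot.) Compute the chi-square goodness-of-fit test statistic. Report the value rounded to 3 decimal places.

n = 102; E_i = n·p_i = [34.00, 13.60, 27.20, 27.20]
χ² = (16−34.00)²/34.00 + (35−13.60)²/13.60 + (21−27.20)²/27.20 + (30−27.20)²/27.20 = 44.9044
df = 3

test statistic = 44.904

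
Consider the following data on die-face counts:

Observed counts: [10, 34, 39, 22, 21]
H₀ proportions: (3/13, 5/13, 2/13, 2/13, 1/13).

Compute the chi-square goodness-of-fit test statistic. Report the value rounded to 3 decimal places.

test statistic = 50.226

n = 126; E_i = n·p_i = [29.08, 48.46, 19.38, 19.38, 9.69]
χ² = (10−29.08)²/29.08 + (34−48.46)²/48.46 + (39−19.38)²/19.38 + (22−19.38)²/19.38 + (21−9.69)²/9.69 = 50.2257
df = 4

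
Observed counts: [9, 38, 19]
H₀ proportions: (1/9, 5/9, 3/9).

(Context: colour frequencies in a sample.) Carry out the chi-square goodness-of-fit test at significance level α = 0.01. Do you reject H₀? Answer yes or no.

reject H₀: no

n = 66; E_i = n·p_i = [7.33, 36.67, 22.00]
χ² = (9−7.33)²/7.33 + (38−36.67)²/36.67 + (19−22.00)²/22.00 = 0.8364
df = 2
p-value (upper-tail) = 0.65824
At α=0.01: p ≥ α → fail to reject H₀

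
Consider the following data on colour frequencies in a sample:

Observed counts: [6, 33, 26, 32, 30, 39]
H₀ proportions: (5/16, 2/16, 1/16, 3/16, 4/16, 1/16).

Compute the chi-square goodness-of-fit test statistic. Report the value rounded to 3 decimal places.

n = 166; E_i = n·p_i = [51.88, 20.75, 10.38, 31.12, 41.50, 10.38]
χ² = (6−51.88)²/51.88 + (33−20.75)²/20.75 + (26−10.38)²/10.38 + (32−31.12)²/31.12 + (30−41.50)²/41.50 + (39−10.38)²/10.38 = 153.5213
df = 5

test statistic = 153.521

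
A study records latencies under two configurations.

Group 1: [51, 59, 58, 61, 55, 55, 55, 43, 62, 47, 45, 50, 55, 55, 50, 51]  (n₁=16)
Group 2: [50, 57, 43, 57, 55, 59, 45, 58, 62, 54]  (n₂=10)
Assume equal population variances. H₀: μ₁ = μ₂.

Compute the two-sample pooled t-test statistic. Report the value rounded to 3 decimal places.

test statistic = -0.324

x̄₁=53.250, s₁=5.483, n₁=16
x̄₂=54.000, s₂=6.164, n₂=10
s_p² = [15·5.483² + 9·6.164²]/24 = 33.0417
SE = √(s_p²·(1/16+1/10)) = 2.3172
t = (53.250−54.000)/2.3172 = -0.3237
df = 24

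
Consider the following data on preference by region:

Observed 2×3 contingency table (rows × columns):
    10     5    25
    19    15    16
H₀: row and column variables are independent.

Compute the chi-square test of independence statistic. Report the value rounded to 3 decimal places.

test statistic = 8.766

Row totals [40, 50], col totals [29, 20, 41], n=90
χ² = (10−12.89)²/12.89 + (5−8.89)²/8.89 + (25−18.22)²/18.22 + (19−16.11)²/16.11 + (15−11.11)²/11.11 + (16−22.78)²/22.78 = 8.7658
df = 2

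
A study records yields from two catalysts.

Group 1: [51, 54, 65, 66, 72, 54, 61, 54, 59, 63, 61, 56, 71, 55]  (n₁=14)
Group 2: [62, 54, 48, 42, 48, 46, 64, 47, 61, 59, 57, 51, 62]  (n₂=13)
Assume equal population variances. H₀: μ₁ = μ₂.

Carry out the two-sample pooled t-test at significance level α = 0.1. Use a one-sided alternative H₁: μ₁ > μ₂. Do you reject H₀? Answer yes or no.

reject H₀: yes

x̄₁=60.143, s₁=6.608, n₁=14
x̄₂=53.923, s₂=7.354, n₂=13
s_p² = [13·6.608² + 12·7.354²]/25 = 48.6655
SE = √(s_p²·(1/14+1/13)) = 2.6869
t = (60.143−53.923)/2.6869 = 2.3148
df = 25
p-value (one-sided, H₁ greater) = 0.01456
At α=0.1: p < α → reject H₀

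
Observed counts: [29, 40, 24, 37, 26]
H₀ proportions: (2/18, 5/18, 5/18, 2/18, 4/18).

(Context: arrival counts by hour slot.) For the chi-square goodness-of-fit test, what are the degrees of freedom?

df = k − 1 = 5 − 1 = 4

degrees of freedom = 4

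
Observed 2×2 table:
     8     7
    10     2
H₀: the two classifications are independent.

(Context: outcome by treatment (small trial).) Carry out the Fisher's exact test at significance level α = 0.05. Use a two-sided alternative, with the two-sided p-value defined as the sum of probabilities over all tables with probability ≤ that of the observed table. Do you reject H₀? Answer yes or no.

reject H₀: no

Margins: r₁=15, r₂=12, c₁=18, c₂=9, n=27
p_obs = C(15,8)·C(12,10)/C(27,18); sum pmf over tables with pmf ≤ p_obs
p-value (two-sided) = 0.21724
At α=0.05: p ≥ α → fail to reject H₀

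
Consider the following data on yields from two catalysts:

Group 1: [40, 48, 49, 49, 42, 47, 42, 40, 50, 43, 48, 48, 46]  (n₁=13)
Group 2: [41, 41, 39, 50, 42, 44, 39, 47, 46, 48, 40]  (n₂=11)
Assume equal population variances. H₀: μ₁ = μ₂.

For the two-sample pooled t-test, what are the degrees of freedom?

df = n₁ + n₂ − 2 = 13 + 11 − 2 = 22

degrees of freedom = 22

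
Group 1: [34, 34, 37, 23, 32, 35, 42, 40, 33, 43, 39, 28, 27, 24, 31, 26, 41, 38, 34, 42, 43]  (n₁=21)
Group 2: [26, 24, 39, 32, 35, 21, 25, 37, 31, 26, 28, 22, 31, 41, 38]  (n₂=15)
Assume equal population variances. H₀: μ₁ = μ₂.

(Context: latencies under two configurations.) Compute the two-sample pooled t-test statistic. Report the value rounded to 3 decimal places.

test statistic = 1.931

x̄₁=34.571, s₁=6.337, n₁=21
x̄₂=30.400, s₂=6.468, n₂=15
s_p² = [20·6.337² + 14·6.468²]/34 = 40.8454
SE = √(s_p²·(1/21+1/15)) = 2.1606
t = (34.571−30.400)/2.1606 = 1.9307
df = 34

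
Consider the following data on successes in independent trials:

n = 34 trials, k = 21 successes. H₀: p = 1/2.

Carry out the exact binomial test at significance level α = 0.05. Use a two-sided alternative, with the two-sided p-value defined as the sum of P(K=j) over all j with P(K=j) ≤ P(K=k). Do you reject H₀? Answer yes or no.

reject H₀: no

Exact binomial: n=34, k=21, p₀=1/2=0.5000
P(X=j) = C(n,j)·p₀^j·(1−p₀)^(n−j); p = Σ P(X=j) over j with P(X=j) ≤ P(X=21)
p-value (two-sided) = 0.22948
At α=0.05: p ≥ α → fail to reject H₀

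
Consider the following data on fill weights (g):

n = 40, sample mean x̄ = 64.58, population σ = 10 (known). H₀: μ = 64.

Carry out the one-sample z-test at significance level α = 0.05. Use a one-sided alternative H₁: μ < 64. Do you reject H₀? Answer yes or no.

reject H₀: no

SE = σ/√n = 10/√40 = 1.5811
z = (x̄−μ₀)/SE = (64.58−64)/1.5811 = 0.3668
p-value (one-sided, H₁ less) = 0.64312
At α=0.05: p ≥ α → fail to reject H₀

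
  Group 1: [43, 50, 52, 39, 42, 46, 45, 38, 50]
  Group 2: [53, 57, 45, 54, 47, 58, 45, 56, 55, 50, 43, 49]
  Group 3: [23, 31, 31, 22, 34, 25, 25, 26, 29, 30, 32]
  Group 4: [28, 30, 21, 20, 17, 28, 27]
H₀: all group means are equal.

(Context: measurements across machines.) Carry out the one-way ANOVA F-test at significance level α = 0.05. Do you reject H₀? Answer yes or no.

Group means [45.00, 51.00, 28.00, 24.43], grand mean 38.359
SSB = Σnᵢ(x̄ᵢ−x̄)² = 4853.260; SSW = ΣΣ(x−x̄ᵢ)² = 801.714
MSB = 4853.260/3 = 1617.7534; MSW = 801.714/35 = 22.9061
F = MSB/MSW = 70.6254
df = (3, 35)
p-value (upper-tail) = 0.00000
At α=0.05: p < α → reject H₀

reject H₀: yes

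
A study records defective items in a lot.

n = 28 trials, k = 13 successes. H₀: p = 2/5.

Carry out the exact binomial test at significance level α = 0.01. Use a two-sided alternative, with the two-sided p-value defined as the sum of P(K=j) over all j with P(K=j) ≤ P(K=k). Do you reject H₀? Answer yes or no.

Exact binomial: n=28, k=13, p₀=2/5=0.4000
P(X=j) = C(n,j)·p₀^j·(1−p₀)^(n−j); p = Σ P(X=j) over j with P(X=j) ≤ P(X=13)
p-value (two-sided) = 0.56380
At α=0.01: p ≥ α → fail to reject H₀

reject H₀: no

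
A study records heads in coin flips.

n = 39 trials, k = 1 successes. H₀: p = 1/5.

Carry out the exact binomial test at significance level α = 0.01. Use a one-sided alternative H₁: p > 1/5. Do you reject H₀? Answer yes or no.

reject H₀: no

Exact binomial: n=39, k=1, p₀=1/5=0.2000
P(X≥1) from Σ C(n,i)·p₀^i·(1−p₀)^(n−i)
p-value (one-sided, H₁ greater) = 0.99983
At α=0.01: p ≥ α → fail to reject H₀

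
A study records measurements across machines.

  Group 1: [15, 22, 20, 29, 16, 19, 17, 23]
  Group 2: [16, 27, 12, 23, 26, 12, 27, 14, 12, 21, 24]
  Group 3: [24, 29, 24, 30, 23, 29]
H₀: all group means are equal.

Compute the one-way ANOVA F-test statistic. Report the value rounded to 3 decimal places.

test statistic = 3.894

Group means [20.12, 19.45, 26.50], grand mean 21.360
SSB = Σnᵢ(x̄ᵢ−x̄)² = 210.658; SSW = ΣΣ(x−x̄ᵢ)² = 595.102
MSB = 210.658/2 = 105.3289; MSW = 595.102/22 = 27.0501
F = MSB/MSW = 3.8938
df = (2, 22)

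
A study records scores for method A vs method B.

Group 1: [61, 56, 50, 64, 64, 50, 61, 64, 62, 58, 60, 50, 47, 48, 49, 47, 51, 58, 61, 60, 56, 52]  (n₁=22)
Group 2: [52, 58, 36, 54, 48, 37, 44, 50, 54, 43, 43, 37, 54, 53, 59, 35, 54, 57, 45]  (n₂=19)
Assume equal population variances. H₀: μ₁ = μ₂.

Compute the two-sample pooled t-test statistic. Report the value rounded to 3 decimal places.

x̄₁=55.864, s₁=6.042, n₁=22
x̄₂=48.053, s₂=7.891, n₂=19
s_p² = [21·6.042² + 18·7.891²]/39 = 48.3984
SE = √(s_p²·(1/22+1/19)) = 2.1788
t = (55.864−48.053)/2.1788 = 3.5850
df = 39

test statistic = 3.585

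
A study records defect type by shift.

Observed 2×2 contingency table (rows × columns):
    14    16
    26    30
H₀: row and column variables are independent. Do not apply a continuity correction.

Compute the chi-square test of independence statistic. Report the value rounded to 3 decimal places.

Row totals [30, 56], col totals [40, 46], n=86
χ² = (14−13.95)²/13.95 + (16−16.05)²/16.05 + (26−26.05)²/26.05 + (30−29.95)²/29.95 = 0.0004
df = 1

test statistic = 0.000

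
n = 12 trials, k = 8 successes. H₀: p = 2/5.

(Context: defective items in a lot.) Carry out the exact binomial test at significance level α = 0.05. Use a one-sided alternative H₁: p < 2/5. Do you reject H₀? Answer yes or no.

reject H₀: no

Exact binomial: n=12, k=8, p₀=2/5=0.4000
P(X≤8) from Σ C(n,i)·p₀^i·(1−p₀)^(n−i)
p-value (one-sided, H₁ less) = 0.98473
At α=0.05: p ≥ α → fail to reject H₀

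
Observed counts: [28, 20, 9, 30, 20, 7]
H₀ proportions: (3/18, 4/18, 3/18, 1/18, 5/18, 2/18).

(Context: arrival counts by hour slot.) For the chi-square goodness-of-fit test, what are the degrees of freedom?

df = k − 1 = 6 − 1 = 5

degrees of freedom = 5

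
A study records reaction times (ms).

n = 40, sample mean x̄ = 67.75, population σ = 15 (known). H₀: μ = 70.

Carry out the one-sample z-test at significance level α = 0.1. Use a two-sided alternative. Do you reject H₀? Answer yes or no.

reject H₀: no

SE = σ/√n = 15/√40 = 2.3717
z = (x̄−μ₀)/SE = (67.75−70)/2.3717 = -0.9487
p-value (two-sided) = 0.34278
At α=0.1: p ≥ α → fail to reject H₀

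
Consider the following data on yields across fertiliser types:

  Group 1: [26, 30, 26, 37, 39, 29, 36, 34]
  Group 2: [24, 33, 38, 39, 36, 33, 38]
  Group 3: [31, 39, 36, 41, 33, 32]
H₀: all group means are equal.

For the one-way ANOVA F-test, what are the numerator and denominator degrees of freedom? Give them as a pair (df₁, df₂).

degrees of freedom = [2, 18]

k = 3 groups, N = 21 total
df = (k−1, N−k) = (3−1, 21−3) = (2, 18)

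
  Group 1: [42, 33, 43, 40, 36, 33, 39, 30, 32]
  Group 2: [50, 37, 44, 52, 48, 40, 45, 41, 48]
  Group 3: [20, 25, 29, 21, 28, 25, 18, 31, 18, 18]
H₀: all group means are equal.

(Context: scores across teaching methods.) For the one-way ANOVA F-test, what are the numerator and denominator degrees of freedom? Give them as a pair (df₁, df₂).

k = 3 groups, N = 28 total
df = (k−1, N−k) = (3−1, 28−3) = (2, 25)

degrees of freedom = [2, 25]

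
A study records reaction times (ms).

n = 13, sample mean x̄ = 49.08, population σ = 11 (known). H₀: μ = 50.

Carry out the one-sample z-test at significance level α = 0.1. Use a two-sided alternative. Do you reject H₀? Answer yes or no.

SE = σ/√n = 11/√13 = 3.0509
z = (x̄−μ₀)/SE = (49.08−50)/3.0509 = -0.3016
p-value (two-sided) = 0.76299
At α=0.1: p ≥ α → fail to reject H₀

reject H₀: no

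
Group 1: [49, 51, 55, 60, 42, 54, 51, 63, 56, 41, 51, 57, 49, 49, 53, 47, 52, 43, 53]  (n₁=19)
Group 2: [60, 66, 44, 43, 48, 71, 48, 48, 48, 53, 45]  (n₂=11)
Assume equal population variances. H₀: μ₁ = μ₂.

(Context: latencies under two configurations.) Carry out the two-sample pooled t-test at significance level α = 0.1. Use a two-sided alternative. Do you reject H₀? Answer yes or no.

reject H₀: no

x̄₁=51.368, s₁=5.727, n₁=19
x̄₂=52.182, s₂=9.379, n₂=11
s_p² = [18·5.727² + 10·9.379²]/28 = 52.5021
SE = √(s_p²·(1/19+1/11)) = 2.7452
t = (51.368−52.182)/2.7452 = -0.2963
df = 28
p-value (two-sided) = 0.76919
At α=0.1: p ≥ α → fail to reject H₀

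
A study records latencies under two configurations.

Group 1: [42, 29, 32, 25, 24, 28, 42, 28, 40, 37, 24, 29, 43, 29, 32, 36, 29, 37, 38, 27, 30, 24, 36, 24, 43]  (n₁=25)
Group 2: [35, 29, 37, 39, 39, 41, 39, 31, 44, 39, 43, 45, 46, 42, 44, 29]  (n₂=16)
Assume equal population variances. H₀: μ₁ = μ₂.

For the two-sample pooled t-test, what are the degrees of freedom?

degrees of freedom = 39

df = n₁ + n₂ − 2 = 25 + 16 − 2 = 39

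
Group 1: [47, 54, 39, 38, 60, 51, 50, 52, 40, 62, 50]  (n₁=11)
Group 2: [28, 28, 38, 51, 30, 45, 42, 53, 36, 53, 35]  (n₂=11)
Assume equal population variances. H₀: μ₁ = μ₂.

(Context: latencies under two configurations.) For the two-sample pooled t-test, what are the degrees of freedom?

df = n₁ + n₂ − 2 = 11 + 11 − 2 = 20

degrees of freedom = 20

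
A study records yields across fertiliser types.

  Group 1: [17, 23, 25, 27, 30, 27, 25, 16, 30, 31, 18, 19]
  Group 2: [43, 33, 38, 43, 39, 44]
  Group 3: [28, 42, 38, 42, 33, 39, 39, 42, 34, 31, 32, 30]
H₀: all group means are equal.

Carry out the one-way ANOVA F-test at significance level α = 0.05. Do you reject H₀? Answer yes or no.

reject H₀: yes

Group means [24.00, 40.00, 35.83], grand mean 31.933
SSB = Σnᵢ(x̄ᵢ−x̄)² = 1328.200; SSW = ΣΣ(x−x̄ᵢ)² = 687.667
MSB = 1328.200/2 = 664.1000; MSW = 687.667/27 = 25.4691
F = MSB/MSW = 26.0747
df = (2, 27)
p-value (upper-tail) = 0.00000
At α=0.05: p < α → reject H₀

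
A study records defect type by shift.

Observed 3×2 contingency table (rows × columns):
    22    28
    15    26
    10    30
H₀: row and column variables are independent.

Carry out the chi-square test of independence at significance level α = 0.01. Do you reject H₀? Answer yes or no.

Row totals [50, 41, 40], col totals [47, 84], n=131
χ² = (22−17.94)²/17.94 + (28−32.06)²/32.06 + (15−14.71)²/14.71 + (26−26.29)²/26.29 + (10−14.35)²/14.35 + (30−25.65)²/25.65 = 3.5001
df = 2
p-value (upper-tail) = 0.17377
At α=0.01: p ≥ α → fail to reject H₀

reject H₀: no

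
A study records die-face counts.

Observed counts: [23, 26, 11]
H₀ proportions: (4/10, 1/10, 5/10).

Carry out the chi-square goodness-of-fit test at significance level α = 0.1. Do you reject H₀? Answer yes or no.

n = 60; E_i = n·p_i = [24.00, 6.00, 30.00]
χ² = (23−24.00)²/24.00 + (26−6.00)²/6.00 + (11−30.00)²/30.00 = 78.7417
df = 2
p-value (upper-tail) = 0.00000
At α=0.1: p < α → reject H₀

reject H₀: yes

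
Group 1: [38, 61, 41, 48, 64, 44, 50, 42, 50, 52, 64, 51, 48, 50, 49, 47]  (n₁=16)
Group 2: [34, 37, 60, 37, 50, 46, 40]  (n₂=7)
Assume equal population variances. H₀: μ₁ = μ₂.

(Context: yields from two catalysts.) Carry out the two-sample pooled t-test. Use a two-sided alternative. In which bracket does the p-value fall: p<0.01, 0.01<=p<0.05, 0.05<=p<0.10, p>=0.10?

p-value bracket: 0.05<=p<0.10

x̄₁=49.938, s₁=7.576, n₁=16
x̄₂=43.429, s₂=9.199, n₂=7
s_p² = [15·7.576² + 6·9.199²]/21 = 65.1739
SE = √(s_p²·(1/16+1/7)) = 3.6584
t = (49.938−43.429)/3.6584 = 1.7792
df = 21
p-value (two-sided) = 0.08969
→ bracket: 0.05<=p<0.10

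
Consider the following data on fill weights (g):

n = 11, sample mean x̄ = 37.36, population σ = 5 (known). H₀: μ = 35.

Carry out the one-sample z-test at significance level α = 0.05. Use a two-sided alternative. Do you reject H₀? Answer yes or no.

reject H₀: no

SE = σ/√n = 5/√11 = 1.5076
z = (x̄−μ₀)/SE = (37.36−35)/1.5076 = 1.5654
p-value (two-sided) = 0.11748
At α=0.05: p ≥ α → fail to reject H₀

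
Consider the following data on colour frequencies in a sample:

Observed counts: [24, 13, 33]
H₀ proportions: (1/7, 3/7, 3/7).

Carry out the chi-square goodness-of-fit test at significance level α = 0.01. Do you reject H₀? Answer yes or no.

n = 70; E_i = n·p_i = [10.00, 30.00, 30.00]
χ² = (24−10.00)²/10.00 + (13−30.00)²/30.00 + (33−30.00)²/30.00 = 29.5333
df = 2
p-value (upper-tail) = 0.00000
At α=0.01: p < α → reject H₀

reject H₀: yes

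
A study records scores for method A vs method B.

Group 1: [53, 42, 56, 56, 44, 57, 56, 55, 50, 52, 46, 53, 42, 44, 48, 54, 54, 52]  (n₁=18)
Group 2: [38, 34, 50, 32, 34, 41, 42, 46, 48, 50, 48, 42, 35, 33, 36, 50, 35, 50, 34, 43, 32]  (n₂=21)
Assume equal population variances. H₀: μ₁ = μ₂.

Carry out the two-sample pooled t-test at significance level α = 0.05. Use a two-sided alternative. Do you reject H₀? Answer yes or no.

x̄₁=50.778, s₁=5.140, n₁=18
x̄₂=40.619, s₂=6.815, n₂=21
s_p² = [17·5.140² + 20·6.815²]/37 = 37.2450
SE = √(s_p²·(1/18+1/21)) = 1.9603
t = (50.778−40.619)/1.9603 = 5.1823
df = 37
p-value (two-sided) = 0.00001
At α=0.05: p < α → reject H₀

reject H₀: yes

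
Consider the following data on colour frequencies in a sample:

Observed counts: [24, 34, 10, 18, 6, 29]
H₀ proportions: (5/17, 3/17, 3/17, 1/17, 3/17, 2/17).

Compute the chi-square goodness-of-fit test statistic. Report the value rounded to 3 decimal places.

n = 121; E_i = n·p_i = [35.59, 21.35, 21.35, 7.12, 21.35, 14.24]
χ² = (24−35.59)²/35.59 + (34−21.35)²/21.35 + (10−21.35)²/21.35 + (18−7.12)²/7.12 + (6−21.35)²/21.35 + (29−14.24)²/14.24 = 60.2912
df = 5

test statistic = 60.291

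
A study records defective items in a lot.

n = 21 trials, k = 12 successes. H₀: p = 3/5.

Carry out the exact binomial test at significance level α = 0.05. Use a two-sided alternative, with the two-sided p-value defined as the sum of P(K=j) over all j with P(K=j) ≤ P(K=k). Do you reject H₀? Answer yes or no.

Exact binomial: n=21, k=12, p₀=3/5=0.6000
P(X=j) = C(n,j)·p₀^j·(1−p₀)^(n−j); p = Σ P(X=j) over j with P(X=j) ≤ P(X=12)
p-value (two-sided) = 0.82582
At α=0.05: p ≥ α → fail to reject H₀

reject H₀: no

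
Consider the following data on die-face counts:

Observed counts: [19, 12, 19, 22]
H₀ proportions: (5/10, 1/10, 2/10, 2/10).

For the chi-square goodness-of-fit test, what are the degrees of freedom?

degrees of freedom = 3

df = k − 1 = 4 − 1 = 3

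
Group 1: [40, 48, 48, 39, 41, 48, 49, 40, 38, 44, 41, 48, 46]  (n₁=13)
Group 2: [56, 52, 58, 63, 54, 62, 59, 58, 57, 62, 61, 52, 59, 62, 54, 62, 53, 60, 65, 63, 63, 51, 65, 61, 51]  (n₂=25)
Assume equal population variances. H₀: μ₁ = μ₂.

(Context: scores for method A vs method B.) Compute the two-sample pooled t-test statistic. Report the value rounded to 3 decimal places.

x̄₁=43.846, s₁=4.120, n₁=13
x̄₂=58.520, s₂=4.501, n₂=25
s_p² = [12·4.120² + 24·4.501²]/36 = 19.1648
SE = √(s_p²·(1/13+1/25)) = 1.4969
t = (43.846−58.520)/1.4969 = -9.8026
df = 36

test statistic = -9.803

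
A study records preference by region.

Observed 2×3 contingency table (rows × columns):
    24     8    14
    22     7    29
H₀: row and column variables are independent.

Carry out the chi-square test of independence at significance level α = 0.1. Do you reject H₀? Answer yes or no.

reject H₀: no

Row totals [46, 58], col totals [46, 15, 43], n=104
χ² = (24−20.35)²/20.35 + (8−6.63)²/6.63 + (14−19.02)²/19.02 + (22−25.65)²/25.65 + (7−8.37)²/8.37 + (29−23.98)²/23.98 = 4.0556
df = 2
p-value (upper-tail) = 0.13163
At α=0.1: p ≥ α → fail to reject H₀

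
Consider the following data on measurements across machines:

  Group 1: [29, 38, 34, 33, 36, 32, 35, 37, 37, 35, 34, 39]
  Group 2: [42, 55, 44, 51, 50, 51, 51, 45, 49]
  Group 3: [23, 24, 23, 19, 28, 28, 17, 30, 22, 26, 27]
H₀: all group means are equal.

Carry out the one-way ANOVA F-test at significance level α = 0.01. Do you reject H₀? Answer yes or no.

reject H₀: yes

Group means [34.92, 48.67, 24.27], grand mean 35.125
SSB = Σnᵢ(x̄ᵢ−x̄)² = 2946.402; SSW = ΣΣ(x−x̄ᵢ)² = 383.098
MSB = 2946.402/2 = 1473.2008; MSW = 383.098/29 = 13.2103
F = MSB/MSW = 111.5192
df = (2, 29)
p-value (upper-tail) = 0.00000
At α=0.01: p < α → reject H₀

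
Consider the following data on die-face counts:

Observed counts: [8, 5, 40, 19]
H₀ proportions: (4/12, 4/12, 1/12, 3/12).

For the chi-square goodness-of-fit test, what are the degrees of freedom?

degrees of freedom = 3

df = k − 1 = 4 − 1 = 3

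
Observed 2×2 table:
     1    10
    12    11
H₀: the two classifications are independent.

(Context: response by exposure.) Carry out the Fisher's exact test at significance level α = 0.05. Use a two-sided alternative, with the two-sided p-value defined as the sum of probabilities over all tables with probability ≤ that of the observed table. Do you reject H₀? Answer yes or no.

Margins: r₁=11, r₂=23, c₁=13, c₂=21, n=34
p_obs = C(11,1)·C(23,12)/C(34,13); sum pmf over tables with pmf ≤ p_obs
p-value (two-sided) = 0.02379
At α=0.05: p < α → reject H₀

reject H₀: yes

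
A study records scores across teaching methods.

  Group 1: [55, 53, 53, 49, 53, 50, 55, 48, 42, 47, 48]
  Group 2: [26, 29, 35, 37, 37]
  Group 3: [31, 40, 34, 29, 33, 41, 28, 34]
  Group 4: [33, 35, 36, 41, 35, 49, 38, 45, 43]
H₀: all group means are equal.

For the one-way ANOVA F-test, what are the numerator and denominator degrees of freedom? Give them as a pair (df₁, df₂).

degrees of freedom = [3, 29]

k = 4 groups, N = 33 total
df = (k−1, N−k) = (4−1, 33−4) = (3, 29)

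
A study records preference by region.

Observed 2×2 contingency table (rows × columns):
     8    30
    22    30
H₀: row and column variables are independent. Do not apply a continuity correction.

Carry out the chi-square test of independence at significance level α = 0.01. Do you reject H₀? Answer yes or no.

Row totals [38, 52], col totals [30, 60], n=90
χ² = (8−12.67)²/12.67 + (30−25.33)²/25.33 + (22−17.33)²/17.33 + (30−34.67)²/34.67 = 4.4636
df = 1
p-value (upper-tail) = 0.03463
At α=0.01: p ≥ α → fail to reject H₀

reject H₀: no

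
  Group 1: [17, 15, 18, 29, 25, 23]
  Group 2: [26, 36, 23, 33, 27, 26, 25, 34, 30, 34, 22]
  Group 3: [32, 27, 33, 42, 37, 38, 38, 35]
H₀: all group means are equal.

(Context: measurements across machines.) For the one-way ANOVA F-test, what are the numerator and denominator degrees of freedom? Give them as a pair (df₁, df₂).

degrees of freedom = [2, 22]

k = 3 groups, N = 25 total
df = (k−1, N−k) = (3−1, 25−3) = (2, 22)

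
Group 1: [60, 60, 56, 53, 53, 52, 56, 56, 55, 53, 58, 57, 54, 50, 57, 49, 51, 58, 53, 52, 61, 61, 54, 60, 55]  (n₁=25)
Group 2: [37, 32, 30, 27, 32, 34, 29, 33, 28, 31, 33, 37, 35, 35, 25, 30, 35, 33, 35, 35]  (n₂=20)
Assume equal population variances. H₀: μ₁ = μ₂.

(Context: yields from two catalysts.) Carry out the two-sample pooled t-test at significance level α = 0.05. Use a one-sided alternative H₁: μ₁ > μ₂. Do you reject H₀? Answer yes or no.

reject H₀: yes

x̄₁=55.360, s₁=3.451, n₁=25
x̄₂=32.300, s₂=3.310, n₂=20
s_p² = [24·3.451² + 19·3.310²]/43 = 11.4874
SE = √(s_p²·(1/25+1/20)) = 1.0168
t = (55.360−32.300)/1.0168 = 22.6791
df = 43
p-value (one-sided, H₁ greater) = 0.00000
At α=0.05: p < α → reject H₀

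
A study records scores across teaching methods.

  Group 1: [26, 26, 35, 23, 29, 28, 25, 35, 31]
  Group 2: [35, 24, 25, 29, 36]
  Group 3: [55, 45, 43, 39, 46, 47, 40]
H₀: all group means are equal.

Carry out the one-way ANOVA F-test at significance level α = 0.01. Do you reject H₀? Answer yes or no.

Group means [28.67, 29.80, 45.00], grand mean 34.381
SSB = Σnᵢ(x̄ᵢ−x̄)² = 1188.152; SSW = ΣΣ(x−x̄ᵢ)² = 438.800
MSB = 1188.152/2 = 594.0762; MSW = 438.800/18 = 24.3778
F = MSB/MSW = 24.3696
df = (2, 18)
p-value (upper-tail) = 0.00001
At α=0.01: p < α → reject H₀

reject H₀: yes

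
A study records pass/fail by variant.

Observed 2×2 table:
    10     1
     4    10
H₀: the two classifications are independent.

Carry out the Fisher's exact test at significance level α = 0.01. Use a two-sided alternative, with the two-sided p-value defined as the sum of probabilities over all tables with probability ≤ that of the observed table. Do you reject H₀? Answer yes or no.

Margins: r₁=11, r₂=14, c₁=14, c₂=11, n=25
p_obs = C(11,10)·C(14,4)/C(25,14); sum pmf over tables with pmf ≤ p_obs
p-value (two-sided) = 0.00371
At α=0.01: p < α → reject H₀

reject H₀: yes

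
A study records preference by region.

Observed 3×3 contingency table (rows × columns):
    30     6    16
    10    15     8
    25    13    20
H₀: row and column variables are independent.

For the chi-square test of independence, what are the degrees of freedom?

df = (r−1)(c−1) = (3−1)·(3−1) = 4

degrees of freedom = 4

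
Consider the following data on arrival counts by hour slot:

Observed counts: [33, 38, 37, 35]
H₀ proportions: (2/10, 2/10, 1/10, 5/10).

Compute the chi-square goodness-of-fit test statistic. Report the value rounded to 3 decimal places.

n = 143; E_i = n·p_i = [28.60, 28.60, 14.30, 71.50]
χ² = (33−28.60)²/28.60 + (38−28.60)²/28.60 + (37−14.30)²/14.30 + (35−71.50)²/71.50 = 58.4336
df = 3

test statistic = 58.434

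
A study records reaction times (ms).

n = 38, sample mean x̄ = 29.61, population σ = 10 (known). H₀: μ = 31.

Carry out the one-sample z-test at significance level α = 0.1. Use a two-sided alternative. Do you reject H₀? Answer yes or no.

reject H₀: no

SE = σ/√n = 10/√38 = 1.6222
z = (x̄−μ₀)/SE = (29.61−31)/1.6222 = -0.8569
p-value (two-sided) = 0.39153
At α=0.1: p ≥ α → fail to reject H₀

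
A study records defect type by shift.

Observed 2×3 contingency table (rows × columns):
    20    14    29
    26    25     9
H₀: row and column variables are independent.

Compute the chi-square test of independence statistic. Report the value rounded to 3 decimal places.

test statistic = 14.347

Row totals [63, 60], col totals [46, 39, 38], n=123
χ² = (20−23.56)²/23.56 + (14−19.98)²/19.98 + (29−19.46)²/19.46 + (26−22.44)²/22.44 + (25−19.02)²/19.02 + (9−18.54)²/18.54 = 14.3469
df = 2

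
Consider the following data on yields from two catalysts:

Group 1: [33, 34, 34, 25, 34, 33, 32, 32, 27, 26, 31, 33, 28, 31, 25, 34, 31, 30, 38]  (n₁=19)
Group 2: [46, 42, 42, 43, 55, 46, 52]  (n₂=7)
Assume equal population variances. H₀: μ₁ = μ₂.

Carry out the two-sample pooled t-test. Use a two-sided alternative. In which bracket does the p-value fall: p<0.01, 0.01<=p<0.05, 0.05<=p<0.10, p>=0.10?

p-value bracket: p<0.01

x̄₁=31.105, s₁=3.510, n₁=19
x̄₂=46.571, s₂=5.094, n₂=7
s_p² = [18·3.510² + 6·5.094²]/24 = 15.7293
SE = √(s_p²·(1/19+1/7)) = 1.7535
t = (31.105−46.571)/1.7535 = -8.8200
df = 24
p-value (two-sided) = 0.00000
→ bracket: p<0.01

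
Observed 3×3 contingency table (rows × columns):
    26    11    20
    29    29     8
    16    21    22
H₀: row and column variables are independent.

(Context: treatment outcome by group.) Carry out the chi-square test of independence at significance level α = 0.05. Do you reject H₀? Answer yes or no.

reject H₀: yes

Row totals [57, 66, 59], col totals [71, 61, 50], n=182
χ² = (26−22.24)²/22.24 + (11−19.10)²/19.10 + (20−15.66)²/15.66 + (29−25.75)²/25.75 + (29−22.12)²/22.12 + (8−18.13)²/18.13 + (16−23.02)²/23.02 + (21−19.77)²/19.77 + (22−16.21)²/16.21 = 17.7740
df = 4
p-value (upper-tail) = 0.00137
At α=0.05: p < α → reject H₀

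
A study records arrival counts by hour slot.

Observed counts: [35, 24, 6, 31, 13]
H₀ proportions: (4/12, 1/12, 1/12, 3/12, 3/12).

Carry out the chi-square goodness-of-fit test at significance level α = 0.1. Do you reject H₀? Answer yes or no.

reject H₀: yes

n = 109; E_i = n·p_i = [36.33, 9.08, 9.08, 27.25, 27.25]
χ² = (35−36.33)²/36.33 + (24−9.08)²/9.08 + (6−9.08)²/9.08 + (31−27.25)²/27.25 + (13−27.25)²/27.25 = 33.5596
df = 4
p-value (upper-tail) = 0.00000
At α=0.1: p < α → reject H₀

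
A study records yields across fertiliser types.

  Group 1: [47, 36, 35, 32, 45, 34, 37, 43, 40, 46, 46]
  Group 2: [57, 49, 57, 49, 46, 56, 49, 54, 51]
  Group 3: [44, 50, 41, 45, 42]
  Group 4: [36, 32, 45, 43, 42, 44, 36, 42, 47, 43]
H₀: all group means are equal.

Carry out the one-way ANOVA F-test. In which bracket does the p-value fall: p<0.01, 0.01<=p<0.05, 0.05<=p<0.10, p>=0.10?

p-value bracket: p<0.01

Group means [40.09, 52.00, 44.40, 41.00], grand mean 44.029
SSB = Σnᵢ(x̄ᵢ−x̄)² = 834.862; SSW = ΣΣ(x−x̄ᵢ)² = 690.109
MSB = 834.862/3 = 278.2874; MSW = 690.109/31 = 22.2616
F = MSB/MSW = 12.5008
df = (3, 31)
p-value (upper-tail) = 0.00002
→ bracket: p<0.01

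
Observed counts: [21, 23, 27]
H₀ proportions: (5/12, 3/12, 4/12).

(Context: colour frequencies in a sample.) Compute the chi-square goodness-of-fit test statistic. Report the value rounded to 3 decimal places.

test statistic = 4.513

n = 71; E_i = n·p_i = [29.58, 17.75, 23.67]
χ² = (21−29.58)²/29.58 + (23−17.75)²/17.75 + (27−23.67)²/23.67 = 4.5127
df = 2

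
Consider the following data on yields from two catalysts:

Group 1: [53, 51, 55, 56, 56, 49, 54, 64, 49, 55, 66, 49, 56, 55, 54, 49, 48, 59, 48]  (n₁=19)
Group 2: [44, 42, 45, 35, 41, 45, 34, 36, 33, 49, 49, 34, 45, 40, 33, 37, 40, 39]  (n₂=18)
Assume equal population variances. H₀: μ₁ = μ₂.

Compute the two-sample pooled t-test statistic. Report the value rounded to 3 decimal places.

x̄₁=54.000, s₁=5.088, n₁=19
x̄₂=40.056, s₂=5.308, n₂=18
s_p² = [18·5.088² + 17·5.308²]/35 = 26.9984
SE = √(s_p²·(1/19+1/18)) = 1.7091
t = (54.000−40.056)/1.7091 = 8.1591
df = 35

test statistic = 8.159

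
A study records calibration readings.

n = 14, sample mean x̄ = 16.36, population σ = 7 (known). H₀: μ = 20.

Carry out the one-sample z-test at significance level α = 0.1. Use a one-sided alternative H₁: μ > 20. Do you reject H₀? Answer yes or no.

reject H₀: no

SE = σ/√n = 7/√14 = 1.8708
z = (x̄−μ₀)/SE = (16.36−20)/1.8708 = -1.9457
p-value (one-sided, H₁ greater) = 0.97415
At α=0.1: p ≥ α → fail to reject H₀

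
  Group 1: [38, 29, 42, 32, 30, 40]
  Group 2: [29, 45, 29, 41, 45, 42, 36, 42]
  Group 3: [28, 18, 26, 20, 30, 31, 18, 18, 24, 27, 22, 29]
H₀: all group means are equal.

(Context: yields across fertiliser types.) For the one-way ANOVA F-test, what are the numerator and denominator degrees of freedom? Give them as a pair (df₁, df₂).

k = 3 groups, N = 26 total
df = (k−1, N−k) = (3−1, 26−3) = (2, 23)

degrees of freedom = [2, 23]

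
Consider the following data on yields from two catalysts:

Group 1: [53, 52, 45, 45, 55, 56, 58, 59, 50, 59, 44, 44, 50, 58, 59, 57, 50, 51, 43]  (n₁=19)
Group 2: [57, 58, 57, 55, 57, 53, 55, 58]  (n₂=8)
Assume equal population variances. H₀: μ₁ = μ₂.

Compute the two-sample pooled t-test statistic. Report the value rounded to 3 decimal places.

test statistic = -2.039

x̄₁=52.000, s₁=5.725, n₁=19
x̄₂=56.250, s₂=1.753, n₂=8
s_p² = [18·5.725² + 7·1.753²]/25 = 24.4600
SE = √(s_p²·(1/19+1/8)) = 2.0844
t = (52.000−56.250)/2.0844 = -2.0389
df = 25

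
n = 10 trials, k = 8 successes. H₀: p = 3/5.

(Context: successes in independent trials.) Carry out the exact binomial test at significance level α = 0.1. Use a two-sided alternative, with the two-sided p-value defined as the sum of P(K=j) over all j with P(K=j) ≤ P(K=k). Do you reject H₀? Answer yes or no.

Exact binomial: n=10, k=8, p₀=3/5=0.6000
P(X=j) = C(n,j)·p₀^j·(1−p₀)^(n−j); p = Σ P(X=j) over j with P(X=j) ≤ P(X=8)
p-value (two-sided) = 0.33353
At α=0.1: p ≥ α → fail to reject H₀

reject H₀: no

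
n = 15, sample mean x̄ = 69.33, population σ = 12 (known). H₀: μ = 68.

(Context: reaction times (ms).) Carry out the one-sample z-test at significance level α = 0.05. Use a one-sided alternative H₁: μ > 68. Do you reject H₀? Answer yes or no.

reject H₀: no

SE = σ/√n = 12/√15 = 3.0984
z = (x̄−μ₀)/SE = (69.33−68)/3.0984 = 0.4293
p-value (one-sided, H₁ greater) = 0.33387
At α=0.05: p ≥ α → fail to reject H₀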